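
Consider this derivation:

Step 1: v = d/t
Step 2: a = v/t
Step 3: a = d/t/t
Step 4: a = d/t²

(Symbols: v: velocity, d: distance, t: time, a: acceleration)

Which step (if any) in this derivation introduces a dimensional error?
No step introduces an error — all steps are dimensionally consistent.

Step 1: v = d/t → LHS [L T^-1], RHS [L T^-1] ✓
Step 2: a = v/t → LHS [L T^-2], RHS [L T^-2] ✓
Step 3: a = d/t/t → LHS [L T^-2], RHS [L T^-2] ✓
Step 4: a = d/t² → LHS [L T^-2], RHS [L T^-2] ✓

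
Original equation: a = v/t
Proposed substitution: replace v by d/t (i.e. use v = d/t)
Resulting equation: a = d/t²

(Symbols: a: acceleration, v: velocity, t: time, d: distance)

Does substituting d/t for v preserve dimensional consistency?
Yes

[v] = [L T^-1] and [d/t] = [L T^-1]. These match, so the substitution replaces a quantity by one of the same dimensions and the result a = d/t² has LHS [L T^-2] vs RHS [L T^-2] — still consistent.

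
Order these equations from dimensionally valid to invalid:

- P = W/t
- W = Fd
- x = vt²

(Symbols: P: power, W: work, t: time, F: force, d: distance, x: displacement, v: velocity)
Dimensionally correct: P = W/t, W = Fd
Dimensionally incorrect: x = vt²
Ordered (correct first, then incorrect): P = W/t, W = Fd, x = vt²

- P = W/t: LHS [L^2 M T^-3], RHS [L^2 M T^-3] → correct ✓
- W = Fd: LHS [L^2 M T^-2], RHS [L^2 M T^-2] → correct ✓
- x = vt²: LHS [L], RHS [L T] → incorrect ✗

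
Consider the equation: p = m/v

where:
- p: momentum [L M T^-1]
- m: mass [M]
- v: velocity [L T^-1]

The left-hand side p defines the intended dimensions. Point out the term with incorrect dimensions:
The right-hand side term m/v

p has dimensions [L M T^-1], but m/v has dimensions [L^-1 M T], so the term m/v is dimensionally wrong for p.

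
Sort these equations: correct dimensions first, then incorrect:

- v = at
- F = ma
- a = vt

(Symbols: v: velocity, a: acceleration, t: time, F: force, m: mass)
Dimensionally correct: v = at, F = ma
Dimensionally incorrect: a = vt
Ordered (correct first, then incorrect): v = at, F = ma, a = vt

- v = at: LHS [L T^-1], RHS [L T^-1] → correct ✓
- F = ma: LHS [L M T^-2], RHS [L M T^-2] → correct ✓
- a = vt: LHS [L T^-2], RHS [L] → incorrect ✗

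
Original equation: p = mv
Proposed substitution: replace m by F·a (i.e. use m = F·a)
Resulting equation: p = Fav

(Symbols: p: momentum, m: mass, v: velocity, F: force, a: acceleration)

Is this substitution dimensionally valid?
No

[m] = [M] and [F·a] = [L^2 M T^-4]. These differ, so the substitution replaces a quantity by one of different dimensions and the result p = Fav has LHS [L M T^-1] vs RHS [L^3 M T^-5] — inconsistent.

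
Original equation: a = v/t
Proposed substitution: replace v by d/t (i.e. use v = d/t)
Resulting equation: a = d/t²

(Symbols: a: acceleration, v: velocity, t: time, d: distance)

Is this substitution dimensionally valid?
Yes

[v] = [L T^-1] and [d/t] = [L T^-1]. These match, so the substitution replaces a quantity by one of the same dimensions and the result a = d/t² has LHS [L T^-2] vs RHS [L T^-2] — still consistent.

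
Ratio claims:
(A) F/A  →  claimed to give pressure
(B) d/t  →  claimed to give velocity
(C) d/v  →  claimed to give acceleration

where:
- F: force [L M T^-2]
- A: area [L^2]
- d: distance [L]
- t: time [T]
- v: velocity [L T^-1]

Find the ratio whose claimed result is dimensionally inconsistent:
(C) d/v does not give acceleration

(A) F/A: [L^-1 M T^-2] = pressure [L^-1 M T^-2] ✓
(B) d/t: [L T^-1] = velocity [L T^-1] ✓
(C) d/v: [T] ≠ acceleration [L T^-2] ✗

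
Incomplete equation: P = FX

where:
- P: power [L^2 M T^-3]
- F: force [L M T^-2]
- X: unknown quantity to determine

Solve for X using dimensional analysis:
X = v (velocity), dimensions [L T^-1]

P has dimensions [L^2 M T^-3]; the rest of the RHS (F) has dimensions [L M T^-2].
So X must have dimensions [L T^-1] — X = v (velocity).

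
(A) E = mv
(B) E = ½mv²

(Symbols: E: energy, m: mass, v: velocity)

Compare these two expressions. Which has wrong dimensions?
(A)

(A) E = mv: LHS [L^2 M T^-2], RHS [L M T^-1] ✗
(B) E = ½mv²: LHS [L^2 M T^-2], RHS [L^2 M T^-2] ✓

Expression (A) E = mv is dimensionally incorrect.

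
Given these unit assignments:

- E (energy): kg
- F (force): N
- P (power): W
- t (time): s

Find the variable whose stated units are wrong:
E

The variable E (energy) should have units J, not kg.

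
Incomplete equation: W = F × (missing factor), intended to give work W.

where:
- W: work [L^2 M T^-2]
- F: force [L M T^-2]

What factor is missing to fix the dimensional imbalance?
d (distance), dimensions [L]

W has dimensions [L^2 M T^-2] and F has dimensions [L M T^-2].
The missing factor must have dimensions [L^2 M T^-2] / [L M T^-2] = [L], i.e. distance (d).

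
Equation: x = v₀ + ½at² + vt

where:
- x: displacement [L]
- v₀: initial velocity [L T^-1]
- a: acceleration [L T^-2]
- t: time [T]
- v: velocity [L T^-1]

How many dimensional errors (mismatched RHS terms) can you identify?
1

LHS x: [L]
- v₀: [L T^-1] ✗
- ½at²: [L] ✓
- vt: [L] ✓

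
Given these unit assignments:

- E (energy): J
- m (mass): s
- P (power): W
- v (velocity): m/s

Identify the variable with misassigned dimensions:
m

The variable m (mass) should have units kg, not s.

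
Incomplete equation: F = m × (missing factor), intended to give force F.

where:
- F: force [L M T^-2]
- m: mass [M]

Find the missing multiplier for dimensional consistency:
a (acceleration), dimensions [L T^-2]

F has dimensions [L M T^-2] and m has dimensions [M].
The missing factor must have dimensions [L M T^-2] / [M] = [L T^-2], i.e. acceleration (a).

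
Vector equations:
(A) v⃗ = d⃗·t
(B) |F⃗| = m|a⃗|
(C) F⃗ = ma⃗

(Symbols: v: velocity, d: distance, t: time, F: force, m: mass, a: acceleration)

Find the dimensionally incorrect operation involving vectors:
(A) v⃗ = d⃗·t

(A) v⃗ = d⃗·t: LHS [L T^-1], RHS [L T] ✗ — velocity is displacement per time; should be d⃗/t
(B) |F⃗| = m|a⃗|: LHS [L M T^-2], RHS [L M T^-2] ✓ — magnitudes of vectors are scalars
(C) F⃗ = ma⃗: LHS [L M T^-2], RHS [L M T^-2] ✓ — Force and acceleration are vectors, mass is a scalar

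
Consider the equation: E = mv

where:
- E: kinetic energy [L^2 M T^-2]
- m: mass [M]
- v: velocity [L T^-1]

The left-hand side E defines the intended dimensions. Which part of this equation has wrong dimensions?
The right-hand side term mv

E has dimensions [L^2 M T^-2], but mv has dimensions [L M T^-1], so the term mv is dimensionally wrong for E.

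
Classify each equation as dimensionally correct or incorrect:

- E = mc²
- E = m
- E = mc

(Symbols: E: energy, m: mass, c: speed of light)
Dimensionally correct: E = mc²
Dimensionally incorrect: E = m, E = mc
Ordered (correct first, then incorrect): E = mc², E = m, E = mc

- E = mc²: LHS [L^2 M T^-2], RHS [L^2 M T^-2] → correct ✓
- E = m: LHS [L^2 M T^-2], RHS [M] → incorrect ✗
- E = mc: LHS [L^2 M T^-2], RHS [L M T^-1] → incorrect ✗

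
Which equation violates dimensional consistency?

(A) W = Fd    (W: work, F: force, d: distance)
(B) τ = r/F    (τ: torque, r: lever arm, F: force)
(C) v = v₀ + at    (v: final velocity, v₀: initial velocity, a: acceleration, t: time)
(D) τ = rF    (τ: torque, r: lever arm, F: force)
(B) τ = r/F

The equation (B) τ = r/F is dimensionally incorrect.

LHS (τ): [L^2 M T^-2]
RHS (r/F): [M^-1 T^2] ✗

The dimensions do not match. The other three equations balance.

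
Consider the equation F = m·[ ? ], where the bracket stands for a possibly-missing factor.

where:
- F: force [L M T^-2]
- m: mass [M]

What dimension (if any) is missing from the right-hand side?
[L T^-2] — acceleration (e.g. a)

F has dimensions [L M T^-2]; m has dimensions [M].
The bracketed factor must supply [L M T^-2] / [M] = [L T^-2].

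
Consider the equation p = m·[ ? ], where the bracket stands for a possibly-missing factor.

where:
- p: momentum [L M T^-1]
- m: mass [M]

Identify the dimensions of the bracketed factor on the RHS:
[L T^-1] — velocity (e.g. v)

p has dimensions [L M T^-1]; m has dimensions [M].
The bracketed factor must supply [L M T^-1] / [M] = [L T^-1].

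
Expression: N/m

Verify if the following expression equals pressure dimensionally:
No

The expression N/m has dimensions [M T^-2], but pressure has dimensions [L^-1 M T^-2].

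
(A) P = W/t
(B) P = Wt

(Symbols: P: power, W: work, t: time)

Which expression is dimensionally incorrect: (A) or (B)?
(B)

(A) P = W/t: LHS [L^2 M T^-3], RHS [L^2 M T^-3] ✓
(B) P = Wt: LHS [L^2 M T^-3], RHS [L^2 M T^-1] ✗

Expression (B) P = Wt is dimensionally incorrect.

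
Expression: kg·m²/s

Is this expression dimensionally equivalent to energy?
No

The expression kg·m²/s has dimensions [L^2 M T^-1], but energy has dimensions [L^2 M T^-2].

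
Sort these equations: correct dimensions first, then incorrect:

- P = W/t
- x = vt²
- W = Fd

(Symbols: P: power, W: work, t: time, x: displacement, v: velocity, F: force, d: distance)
Dimensionally correct: P = W/t, W = Fd
Dimensionally incorrect: x = vt²
Ordered (correct first, then incorrect): P = W/t, W = Fd, x = vt²

- P = W/t: LHS [L^2 M T^-3], RHS [L^2 M T^-3] → correct ✓
- x = vt²: LHS [L], RHS [L T] → incorrect ✗
- W = Fd: LHS [L^2 M T^-2], RHS [L^2 M T^-2] → correct ✓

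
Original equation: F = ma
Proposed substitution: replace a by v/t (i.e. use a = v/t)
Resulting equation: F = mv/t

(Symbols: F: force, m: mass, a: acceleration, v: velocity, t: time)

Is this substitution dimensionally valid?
Yes

[a] = [L T^-2] and [v/t] = [L T^-2]. These match, so the substitution replaces a quantity by one of the same dimensions and the result F = mv/t has LHS [L M T^-2] vs RHS [L M T^-2] — still consistent.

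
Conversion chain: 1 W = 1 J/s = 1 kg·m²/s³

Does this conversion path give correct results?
The chain is correct (no errors).

Correct: Watt is Joule per second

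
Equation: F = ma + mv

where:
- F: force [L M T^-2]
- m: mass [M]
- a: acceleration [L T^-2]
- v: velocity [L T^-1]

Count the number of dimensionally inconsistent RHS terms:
1

LHS F: [L M T^-2]
- ma: [L M T^-2] ✓
- mv: [L M T^-1] ✗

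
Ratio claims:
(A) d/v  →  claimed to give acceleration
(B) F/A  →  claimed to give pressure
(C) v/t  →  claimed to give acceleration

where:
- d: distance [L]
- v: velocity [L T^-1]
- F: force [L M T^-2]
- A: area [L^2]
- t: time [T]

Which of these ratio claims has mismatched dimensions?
(A) d/v does not give acceleration

(A) d/v: [T] ≠ acceleration [L T^-2] ✗
(B) F/A: [L^-1 M T^-2] = pressure [L^-1 M T^-2] ✓
(C) v/t: [L T^-2] = acceleration [L T^-2] ✓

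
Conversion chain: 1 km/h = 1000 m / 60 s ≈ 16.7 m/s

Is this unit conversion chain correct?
The chain is incorrect (it contains an error).

Incorrect: 1 h = 3600 s, not 60 s (1 km/h ≈ 0.278 m/s)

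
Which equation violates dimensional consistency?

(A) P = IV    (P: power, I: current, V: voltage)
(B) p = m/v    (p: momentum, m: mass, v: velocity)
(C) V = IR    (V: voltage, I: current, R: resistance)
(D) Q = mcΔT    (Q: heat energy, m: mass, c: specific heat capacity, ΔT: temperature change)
(B) p = m/v

The equation (B) p = m/v is dimensionally incorrect.

LHS (p): [L M T^-1]
RHS (m/v): [L^-1 M T] ✗

The dimensions do not match. The other three equations balance.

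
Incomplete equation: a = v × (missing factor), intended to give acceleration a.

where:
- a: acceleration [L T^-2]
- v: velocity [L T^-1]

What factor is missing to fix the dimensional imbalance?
1/t (inverse time), dimensions [T^-1]

a has dimensions [L T^-2] and v has dimensions [L T^-1].
The missing factor must have dimensions [L T^-2] / [L T^-1] = [T^-1], i.e. inverse time (1/t).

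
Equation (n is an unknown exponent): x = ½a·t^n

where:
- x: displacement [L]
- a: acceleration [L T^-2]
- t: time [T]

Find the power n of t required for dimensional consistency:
n = 2

x has dimensions [L]; t has dimensions [T].
The rest of the RHS has dimensions [L T^-2], so t^n must supply [T^2].
With n = 2: ½a·t^2 has dimensions [L], matching the LHS ✓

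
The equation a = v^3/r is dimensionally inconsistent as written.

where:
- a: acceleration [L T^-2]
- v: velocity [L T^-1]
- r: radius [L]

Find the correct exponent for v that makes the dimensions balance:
The exponent of v should be 2: a = v^2/r

The LHS a has dimensions [L T^-2]; v has dimensions [L T^-1].
As written, the RHS v^3/r (exponent 3 on v) has dimensions [L^2 T^-3], which does not match.
With exponent 2, the RHS v^2/r has dimensions [L T^-2], matching the LHS.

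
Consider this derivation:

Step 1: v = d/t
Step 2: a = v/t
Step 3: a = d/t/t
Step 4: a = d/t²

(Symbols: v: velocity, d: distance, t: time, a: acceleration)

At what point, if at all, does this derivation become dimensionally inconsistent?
No step introduces an error — all steps are dimensionally consistent.

Step 1: v = d/t → LHS [L T^-1], RHS [L T^-1] ✓
Step 2: a = v/t → LHS [L T^-2], RHS [L T^-2] ✓
Step 3: a = d/t/t → LHS [L T^-2], RHS [L T^-2] ✓
Step 4: a = d/t² → LHS [L T^-2], RHS [L T^-2] ✓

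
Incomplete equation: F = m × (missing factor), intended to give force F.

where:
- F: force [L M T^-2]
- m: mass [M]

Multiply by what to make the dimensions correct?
a (acceleration), dimensions [L T^-2]

F has dimensions [L M T^-2] and m has dimensions [M].
The missing factor must have dimensions [L M T^-2] / [M] = [L T^-2], i.e. acceleration (a).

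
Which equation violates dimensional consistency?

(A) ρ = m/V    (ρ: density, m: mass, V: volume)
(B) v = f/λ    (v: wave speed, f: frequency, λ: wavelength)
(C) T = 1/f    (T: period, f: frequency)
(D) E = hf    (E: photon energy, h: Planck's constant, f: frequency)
(B) v = f/λ

The equation (B) v = f/λ is dimensionally incorrect.

LHS (v): [L T^-1]
RHS (f/λ): [L^-1 T^-1] ✗

The dimensions do not match. The other three equations balance.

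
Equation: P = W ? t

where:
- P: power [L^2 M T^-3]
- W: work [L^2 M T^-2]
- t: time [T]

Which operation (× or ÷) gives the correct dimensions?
division (÷): P = W ÷ t

P [L^2 M T^-3]; W [L^2 M T^-2]; t [T].
W × t → [L^2 M T^-1] ✗
W ÷ t → [L^2 M T^-3] ✓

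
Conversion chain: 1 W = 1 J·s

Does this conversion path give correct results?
The chain is incorrect (it contains an error).

Incorrect: Watt is J/s, not J·s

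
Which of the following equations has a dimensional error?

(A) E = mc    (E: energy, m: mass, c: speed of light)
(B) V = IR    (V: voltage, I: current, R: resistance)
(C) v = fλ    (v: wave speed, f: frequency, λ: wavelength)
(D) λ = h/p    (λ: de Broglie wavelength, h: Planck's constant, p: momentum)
(A) E = mc

The equation (A) E = mc is dimensionally incorrect.

LHS (E): [L^2 M T^-2]
RHS (mc): [L M T^-1] ✗

The dimensions do not match. The other three equations balance.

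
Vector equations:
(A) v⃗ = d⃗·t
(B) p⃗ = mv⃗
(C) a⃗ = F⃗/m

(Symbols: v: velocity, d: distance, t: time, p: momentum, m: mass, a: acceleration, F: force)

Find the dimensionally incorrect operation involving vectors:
(A) v⃗ = d⃗·t

(A) v⃗ = d⃗·t: LHS [L T^-1], RHS [L T] ✗ — velocity is displacement per time; should be d⃗/t
(B) p⃗ = mv⃗: LHS [L M T^-1], RHS [L M T^-1] ✓ — mass (scalar) times velocity (vector)
(C) a⃗ = F⃗/m: LHS [L T^-2], RHS [L T^-2] ✓ — force (vector) divided by mass (scalar)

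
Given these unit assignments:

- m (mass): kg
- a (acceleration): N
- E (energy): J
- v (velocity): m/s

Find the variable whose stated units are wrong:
a

The variable a (acceleration) should have units m/s², not N.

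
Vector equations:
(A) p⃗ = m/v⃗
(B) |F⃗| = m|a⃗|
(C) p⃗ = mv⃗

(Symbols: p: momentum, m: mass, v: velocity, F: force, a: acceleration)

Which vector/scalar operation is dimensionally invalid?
(A) p⃗ = m/v⃗

(A) p⃗ = m/v⃗: LHS [L M T^-1], RHS [L^-1 M T] ✗ — momentum is mass times velocity; should be mv⃗ (and division by a vector is undefined)
(B) |F⃗| = m|a⃗|: LHS [L M T^-2], RHS [L M T^-2] ✓ — magnitudes of vectors are scalars
(C) p⃗ = mv⃗: LHS [L M T^-1], RHS [L M T^-1] ✓ — mass (scalar) times velocity (vector)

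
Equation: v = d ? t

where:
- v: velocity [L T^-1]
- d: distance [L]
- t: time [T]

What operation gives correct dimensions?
division (÷): v = d ÷ t

v [L T^-1]; d [L]; t [T].
d × t → [L T] ✗
d ÷ t → [L T^-1] ✓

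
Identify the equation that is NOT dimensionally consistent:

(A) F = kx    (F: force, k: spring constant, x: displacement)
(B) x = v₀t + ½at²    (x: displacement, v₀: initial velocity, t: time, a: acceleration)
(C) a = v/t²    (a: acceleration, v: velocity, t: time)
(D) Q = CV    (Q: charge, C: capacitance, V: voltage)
(C) a = v/t²

The equation (C) a = v/t² is dimensionally incorrect.

LHS (a): [L T^-2]
RHS (v/t²): [L T^-3] ✗

The dimensions do not match. The other three equations balance.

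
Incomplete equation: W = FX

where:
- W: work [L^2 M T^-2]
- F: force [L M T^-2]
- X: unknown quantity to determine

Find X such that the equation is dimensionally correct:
X = d (distance), dimensions [L]

W has dimensions [L^2 M T^-2]; the rest of the RHS (F) has dimensions [L M T^-2].
So X must have dimensions [L] — X = d (distance).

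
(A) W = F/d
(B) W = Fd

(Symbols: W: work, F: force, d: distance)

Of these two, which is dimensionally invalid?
(A)

(A) W = F/d: LHS [L^2 M T^-2], RHS [M T^-2] ✗
(B) W = Fd: LHS [L^2 M T^-2], RHS [L^2 M T^-2] ✓

Expression (A) W = F/d is dimensionally incorrect.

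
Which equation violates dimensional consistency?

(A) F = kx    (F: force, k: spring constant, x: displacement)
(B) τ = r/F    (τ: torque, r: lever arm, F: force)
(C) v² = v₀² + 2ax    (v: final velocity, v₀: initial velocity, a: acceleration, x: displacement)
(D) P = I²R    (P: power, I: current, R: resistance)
(B) τ = r/F

The equation (B) τ = r/F is dimensionally incorrect.

LHS (τ): [L^2 M T^-2]
RHS (r/F): [M^-1 T^2] ✗

The dimensions do not match. The other three equations balance.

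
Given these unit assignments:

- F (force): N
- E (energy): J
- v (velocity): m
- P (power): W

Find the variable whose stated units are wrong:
v

The variable v (velocity) should have units m/s, not m.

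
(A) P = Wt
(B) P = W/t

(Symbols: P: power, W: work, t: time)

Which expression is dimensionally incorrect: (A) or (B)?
(A)

(A) P = Wt: LHS [L^2 M T^-3], RHS [L^2 M T^-1] ✗
(B) P = W/t: LHS [L^2 M T^-3], RHS [L^2 M T^-3] ✓

Expression (A) P = Wt is dimensionally incorrect.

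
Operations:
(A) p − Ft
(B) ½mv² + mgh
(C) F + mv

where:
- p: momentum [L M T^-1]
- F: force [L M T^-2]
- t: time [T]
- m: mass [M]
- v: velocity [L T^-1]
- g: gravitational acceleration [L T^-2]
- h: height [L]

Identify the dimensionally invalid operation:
(C) F + mv

(A) p − Ft: p [L M T^-1] and Ft [L M T^-1] — same dimensions ✓
(B) ½mv² + mgh: ½mv² [L^2 M T^-2] and mgh [L^2 M T^-2] — same dimensions ✓
(C) F + mv: F [L M T^-2] and mv [L M T^-1] — different dimensions cannot be added/subtracted ✗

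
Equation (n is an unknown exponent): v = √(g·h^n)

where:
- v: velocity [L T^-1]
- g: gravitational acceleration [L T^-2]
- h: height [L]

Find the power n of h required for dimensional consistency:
n = 1

v has dimensions [L T^-1]; h has dimensions [L].
With n = 1: √(g·h^1) has dimensions [L T^-1], matching the LHS ✓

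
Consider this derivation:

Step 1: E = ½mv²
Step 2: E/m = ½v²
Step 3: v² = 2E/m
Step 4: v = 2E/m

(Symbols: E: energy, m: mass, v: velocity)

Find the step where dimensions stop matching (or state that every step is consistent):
Step 4

Step 1: E = ½mv² → LHS [L^2 M T^-2], RHS [L^2 M T^-2] ✓
Step 2: E/m = ½v² → LHS [L^2 T^-2], RHS [L^2 T^-2] ✓
Step 3: v² = 2E/m → LHS [L^2 T^-2], RHS [L^2 T^-2] ✓
Step 4: v = 2E/m → LHS [L T^-1], RHS [L^2 T^-2] ✗

The first dimensional inconsistency appears in step 4: v = 2E/m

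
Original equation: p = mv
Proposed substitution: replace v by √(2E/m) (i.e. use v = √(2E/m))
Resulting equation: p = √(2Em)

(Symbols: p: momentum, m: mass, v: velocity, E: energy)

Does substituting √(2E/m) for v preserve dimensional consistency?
Yes

[v] = [L T^-1] and [√(2E/m)] = [L T^-1]. These match, so the substitution replaces a quantity by one of the same dimensions and the result p = √(2Em) has LHS [L M T^-1] vs RHS [L M T^-1] — still consistent.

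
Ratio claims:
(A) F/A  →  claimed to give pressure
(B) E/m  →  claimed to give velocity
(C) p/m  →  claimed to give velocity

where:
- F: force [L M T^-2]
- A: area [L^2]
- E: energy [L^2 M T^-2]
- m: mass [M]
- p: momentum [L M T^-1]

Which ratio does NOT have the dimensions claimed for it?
(B) E/m does not give velocity

(A) F/A: [L^-1 M T^-2] = pressure [L^-1 M T^-2] ✓
(B) E/m: [L^2 T^-2] ≠ velocity [L T^-1] ✗
(C) p/m: [L T^-1] = velocity [L T^-1] ✓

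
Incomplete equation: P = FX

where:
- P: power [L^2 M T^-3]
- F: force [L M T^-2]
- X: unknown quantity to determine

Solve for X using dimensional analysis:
X = v (velocity), dimensions [L T^-1]

P has dimensions [L^2 M T^-3]; the rest of the RHS (F) has dimensions [L M T^-2].
So X must have dimensions [L T^-1] — X = v (velocity).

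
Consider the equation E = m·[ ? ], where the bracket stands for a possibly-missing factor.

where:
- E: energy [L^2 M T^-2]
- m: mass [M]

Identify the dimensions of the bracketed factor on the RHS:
[L^2 T^-2] — velocity squared (e.g. v²)

E has dimensions [L^2 M T^-2]; m has dimensions [M].
The bracketed factor must supply [L^2 M T^-2] / [M] = [L^2 T^-2].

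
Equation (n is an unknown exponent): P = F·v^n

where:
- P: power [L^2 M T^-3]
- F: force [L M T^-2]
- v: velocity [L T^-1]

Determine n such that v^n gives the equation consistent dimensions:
n = 1

P has dimensions [L^2 M T^-3]; v has dimensions [L T^-1].
The rest of the RHS has dimensions [L M T^-2], so v^n must supply [L T^-1].
With n = 1: F·v^1 has dimensions [L^2 M T^-3], matching the LHS ✓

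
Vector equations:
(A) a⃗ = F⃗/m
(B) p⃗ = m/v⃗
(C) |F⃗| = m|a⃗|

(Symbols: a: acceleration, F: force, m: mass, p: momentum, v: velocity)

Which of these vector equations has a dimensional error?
(B) p⃗ = m/v⃗

(A) a⃗ = F⃗/m: LHS [L T^-2], RHS [L T^-2] ✓ — force (vector) divided by mass (scalar)
(B) p⃗ = m/v⃗: LHS [L M T^-1], RHS [L^-1 M T] ✗ — momentum is mass times velocity; should be mv⃗ (and division by a vector is undefined)
(C) |F⃗| = m|a⃗|: LHS [L M T^-2], RHS [L M T^-2] ✓ — magnitudes of vectors are scalars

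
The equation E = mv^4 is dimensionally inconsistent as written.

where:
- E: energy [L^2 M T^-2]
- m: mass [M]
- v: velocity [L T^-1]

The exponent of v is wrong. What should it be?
The exponent of v should be 2: E = mv^2

The LHS E has dimensions [L^2 M T^-2]; v has dimensions [L T^-1].
As written, the RHS mv^4 (exponent 4 on v) has dimensions [L^4 M T^-4], which does not match.
With exponent 2, the RHS mv^2 has dimensions [L^2 M T^-2], matching the LHS.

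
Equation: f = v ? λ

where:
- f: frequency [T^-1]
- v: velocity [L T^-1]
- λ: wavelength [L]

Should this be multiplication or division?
division (÷): f = v ÷ λ

f [T^-1]; v [L T^-1]; λ [L].
v × λ → [L^2 T^-1] ✗
v ÷ λ → [T^-1] ✓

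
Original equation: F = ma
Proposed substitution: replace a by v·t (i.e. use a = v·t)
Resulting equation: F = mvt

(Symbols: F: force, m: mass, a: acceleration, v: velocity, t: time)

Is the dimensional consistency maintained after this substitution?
No

[a] = [L T^-2] and [v·t] = [L]. These differ, so the substitution replaces a quantity by one of different dimensions and the result F = mvt has LHS [L M T^-2] vs RHS [L M] — inconsistent.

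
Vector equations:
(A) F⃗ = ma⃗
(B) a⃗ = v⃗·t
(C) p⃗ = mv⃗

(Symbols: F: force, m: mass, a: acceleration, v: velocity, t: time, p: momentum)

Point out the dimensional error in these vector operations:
(B) a⃗ = v⃗·t

(A) F⃗ = ma⃗: LHS [L M T^-2], RHS [L M T^-2] ✓ — Force and acceleration are vectors, mass is a scalar
(B) a⃗ = v⃗·t: LHS [L T^-2], RHS [L] ✗ — acceleration is velocity per time; should be v⃗/t
(C) p⃗ = mv⃗: LHS [L M T^-1], RHS [L M T^-1] ✓ — mass (scalar) times velocity (vector)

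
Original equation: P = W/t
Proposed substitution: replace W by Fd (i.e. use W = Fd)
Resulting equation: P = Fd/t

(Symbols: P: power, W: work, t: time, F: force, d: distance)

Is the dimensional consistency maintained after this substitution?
Yes

[W] = [L^2 M T^-2] and [Fd] = [L^2 M T^-2]. These match, so the substitution replaces a quantity by one of the same dimensions and the result P = Fd/t has LHS [L^2 M T^-3] vs RHS [L^2 M T^-3] — still consistent.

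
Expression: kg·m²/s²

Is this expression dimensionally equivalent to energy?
Yes

The expression kg·m²/s² has dimensions [L^2 M T^-2], which is exactly energy [L^2 M T^-2].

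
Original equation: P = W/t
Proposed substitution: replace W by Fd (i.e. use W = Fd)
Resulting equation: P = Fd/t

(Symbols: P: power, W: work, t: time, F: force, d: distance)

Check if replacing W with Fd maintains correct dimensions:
Yes

[W] = [L^2 M T^-2] and [Fd] = [L^2 M T^-2]. These match, so the substitution replaces a quantity by one of the same dimensions and the result P = Fd/t has LHS [L^2 M T^-3] vs RHS [L^2 M T^-3] — still consistent.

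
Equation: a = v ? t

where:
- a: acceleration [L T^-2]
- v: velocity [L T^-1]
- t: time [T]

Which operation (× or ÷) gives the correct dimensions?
division (÷): a = v ÷ t

a [L T^-2]; v [L T^-1]; t [T].
v × t → [L] ✗
v ÷ t → [L T^-2] ✓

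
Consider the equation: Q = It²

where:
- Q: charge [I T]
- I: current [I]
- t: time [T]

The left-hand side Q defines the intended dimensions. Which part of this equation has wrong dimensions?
The right-hand side term It²

Q has dimensions [I T], but It² has dimensions [I T^2], so the term It² is dimensionally wrong for Q.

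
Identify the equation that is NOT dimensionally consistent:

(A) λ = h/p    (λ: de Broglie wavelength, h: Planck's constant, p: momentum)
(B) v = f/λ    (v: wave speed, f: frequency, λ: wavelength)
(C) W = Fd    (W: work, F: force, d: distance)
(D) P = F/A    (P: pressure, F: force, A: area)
(B) v = f/λ

The equation (B) v = f/λ is dimensionally incorrect.

LHS (v): [L T^-1]
RHS (f/λ): [L^-1 T^-1] ✗

The dimensions do not match. The other three equations balance.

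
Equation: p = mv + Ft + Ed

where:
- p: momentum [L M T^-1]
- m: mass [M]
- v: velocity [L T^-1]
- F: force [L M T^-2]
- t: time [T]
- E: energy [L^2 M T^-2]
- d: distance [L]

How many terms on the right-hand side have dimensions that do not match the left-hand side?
1

LHS p: [L M T^-1]
- mv: [L M T^-1] ✓
- Ft: [L M T^-1] ✓
- Ed: [L^3 M T^-2] ✗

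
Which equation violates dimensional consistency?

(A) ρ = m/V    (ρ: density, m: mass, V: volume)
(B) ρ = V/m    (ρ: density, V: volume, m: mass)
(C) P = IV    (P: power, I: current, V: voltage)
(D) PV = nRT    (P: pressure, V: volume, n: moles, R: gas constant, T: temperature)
(B) ρ = V/m

The equation (B) ρ = V/m is dimensionally incorrect.

LHS (ρ): [L^-3 M]
RHS (V/m): [L^3 M^-1] ✗

The dimensions do not match. The other three equations balance.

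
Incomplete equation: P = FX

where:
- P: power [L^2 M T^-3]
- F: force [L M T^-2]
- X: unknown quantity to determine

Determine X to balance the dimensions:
X = v (velocity), dimensions [L T^-1]

P has dimensions [L^2 M T^-3]; the rest of the RHS (F) has dimensions [L M T^-2].
So X must have dimensions [L T^-1] — X = v (velocity).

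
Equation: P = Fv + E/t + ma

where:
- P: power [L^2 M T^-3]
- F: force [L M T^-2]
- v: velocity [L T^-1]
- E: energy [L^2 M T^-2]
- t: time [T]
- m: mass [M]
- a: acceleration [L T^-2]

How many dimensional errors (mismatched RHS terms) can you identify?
1

LHS P: [L^2 M T^-3]
- Fv: [L^2 M T^-3] ✓
- E/t: [L^2 M T^-3] ✓
- ma: [L M T^-2] ✗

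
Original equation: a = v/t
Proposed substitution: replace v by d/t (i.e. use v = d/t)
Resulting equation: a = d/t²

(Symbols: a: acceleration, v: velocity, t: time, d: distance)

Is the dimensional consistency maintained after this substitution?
Yes

[v] = [L T^-1] and [d/t] = [L T^-1]. These match, so the substitution replaces a quantity by one of the same dimensions and the result a = d/t² has LHS [L T^-2] vs RHS [L T^-2] — still consistent.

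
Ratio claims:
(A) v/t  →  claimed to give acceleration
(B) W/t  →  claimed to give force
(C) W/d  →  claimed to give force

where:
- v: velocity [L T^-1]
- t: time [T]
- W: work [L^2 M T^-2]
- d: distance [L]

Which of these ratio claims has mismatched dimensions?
(B) W/t does not give force

(A) v/t: [L T^-2] = acceleration [L T^-2] ✓
(B) W/t: [L^2 M T^-3] ≠ force [L M T^-2] ✗
(C) W/d: [L M T^-2] = force [L M T^-2] ✓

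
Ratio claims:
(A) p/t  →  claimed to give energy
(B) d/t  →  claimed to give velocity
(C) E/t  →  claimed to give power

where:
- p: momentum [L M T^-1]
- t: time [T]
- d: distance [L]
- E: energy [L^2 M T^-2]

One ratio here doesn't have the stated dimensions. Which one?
(A) p/t does not give energy

(A) p/t: [L M T^-2] ≠ energy [L^2 M T^-2] ✗
(B) d/t: [L T^-1] = velocity [L T^-1] ✓
(C) E/t: [L^2 M T^-3] = power [L^2 M T^-3] ✓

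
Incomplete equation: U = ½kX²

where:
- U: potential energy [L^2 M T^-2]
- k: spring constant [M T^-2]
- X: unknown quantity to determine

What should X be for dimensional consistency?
X = x (displacement), dimensions [L]

U has dimensions [L^2 M T^-2]; the rest of the RHS (½k) has dimensions [M T^-2].
So X² must have dimensions [L^2], i.e. X has dimensions [L] — X = x (displacement).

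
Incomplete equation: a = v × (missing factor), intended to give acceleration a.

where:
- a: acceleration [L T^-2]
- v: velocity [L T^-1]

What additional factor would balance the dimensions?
1/t (inverse time), dimensions [T^-1]

a has dimensions [L T^-2] and v has dimensions [L T^-1].
The missing factor must have dimensions [L T^-2] / [L T^-1] = [T^-1], i.e. inverse time (1/t).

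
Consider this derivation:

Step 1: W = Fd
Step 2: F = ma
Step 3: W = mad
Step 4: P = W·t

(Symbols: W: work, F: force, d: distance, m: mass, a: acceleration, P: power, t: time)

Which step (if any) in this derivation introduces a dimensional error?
Step 4

Step 1: W = Fd → LHS [L^2 M T^-2], RHS [L^2 M T^-2] ✓
Step 2: F = ma → LHS [L M T^-2], RHS [L M T^-2] ✓
Step 3: W = mad → LHS [L^2 M T^-2], RHS [L^2 M T^-2] ✓
Step 4: P = W·t → LHS [L^2 M T^-3], RHS [L^2 M T^-1] ✗

The first dimensional inconsistency appears in step 4: P = W·t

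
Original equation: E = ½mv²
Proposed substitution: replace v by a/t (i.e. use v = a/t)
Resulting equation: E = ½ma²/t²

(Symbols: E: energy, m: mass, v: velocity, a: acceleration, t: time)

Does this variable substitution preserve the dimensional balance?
No

[v] = [L T^-1] and [a/t] = [L T^-3]. These differ, so the substitution replaces a quantity by one of different dimensions and the result E = ½ma²/t² has LHS [L^2 M T^-2] vs RHS [L^2 M T^-6] — inconsistent.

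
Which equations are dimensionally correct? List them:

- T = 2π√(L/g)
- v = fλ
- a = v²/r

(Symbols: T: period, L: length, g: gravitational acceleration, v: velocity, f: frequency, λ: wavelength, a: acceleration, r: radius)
Dimensionally correct: T = 2π√(L/g), v = fλ, a = v²/r
Dimensionally incorrect: none
Ordered (correct first, then incorrect): T = 2π√(L/g), v = fλ, a = v²/r

- T = 2π√(L/g): LHS [T], RHS [T] → correct ✓
- v = fλ: LHS [L T^-1], RHS [L T^-1] → correct ✓
- a = v²/r: LHS [L T^-2], RHS [L T^-2] → correct ✓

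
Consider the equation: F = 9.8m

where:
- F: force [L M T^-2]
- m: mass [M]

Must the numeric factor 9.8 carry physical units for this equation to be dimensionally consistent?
Yes

F has dimensions [L M T^-2], while m alone has dimensions [M]. For the equation to balance, the factor 9.8 must carry dimensions [L T^-2] — it is a dimensional constant (a numerical value of a physical quantity with its units suppressed), not a pure number.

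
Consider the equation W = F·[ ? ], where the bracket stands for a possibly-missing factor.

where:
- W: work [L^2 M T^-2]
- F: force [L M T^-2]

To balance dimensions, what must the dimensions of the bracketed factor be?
[L] — length (e.g. a distance d)

W has dimensions [L^2 M T^-2]; F has dimensions [L M T^-2].
The bracketed factor must supply [L^2 M T^-2] / [L M T^-2] = [L].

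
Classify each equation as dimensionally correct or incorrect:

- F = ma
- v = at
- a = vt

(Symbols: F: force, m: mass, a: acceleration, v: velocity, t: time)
Dimensionally correct: F = ma, v = at
Dimensionally incorrect: a = vt
Ordered (correct first, then incorrect): F = ma, v = at, a = vt

- F = ma: LHS [L M T^-2], RHS [L M T^-2] → correct ✓
- v = at: LHS [L T^-1], RHS [L T^-1] → correct ✓
- a = vt: LHS [L T^-2], RHS [L] → incorrect ✗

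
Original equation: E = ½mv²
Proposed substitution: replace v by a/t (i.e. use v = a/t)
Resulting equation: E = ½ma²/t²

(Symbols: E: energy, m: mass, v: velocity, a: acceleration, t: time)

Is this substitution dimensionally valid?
No

[v] = [L T^-1] and [a/t] = [L T^-3]. These differ, so the substitution replaces a quantity by one of different dimensions and the result E = ½ma²/t² has LHS [L^2 M T^-2] vs RHS [L^2 M T^-6] — inconsistent.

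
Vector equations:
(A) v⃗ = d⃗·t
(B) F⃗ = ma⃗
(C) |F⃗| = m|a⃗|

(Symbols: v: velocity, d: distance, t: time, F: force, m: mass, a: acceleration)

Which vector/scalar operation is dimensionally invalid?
(A) v⃗ = d⃗·t

(A) v⃗ = d⃗·t: LHS [L T^-1], RHS [L T] ✗ — velocity is displacement per time; should be d⃗/t
(B) F⃗ = ma⃗: LHS [L M T^-2], RHS [L M T^-2] ✓ — Force and acceleration are vectors, mass is a scalar
(C) |F⃗| = m|a⃗|: LHS [L M T^-2], RHS [L M T^-2] ✓ — magnitudes of vectors are scalars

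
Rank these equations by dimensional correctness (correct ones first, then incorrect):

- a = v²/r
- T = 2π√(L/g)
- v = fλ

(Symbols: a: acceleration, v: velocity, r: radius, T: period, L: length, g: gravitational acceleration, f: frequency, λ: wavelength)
Dimensionally correct: a = v²/r, T = 2π√(L/g), v = fλ
Dimensionally incorrect: none
Ordered (correct first, then incorrect): a = v²/r, T = 2π√(L/g), v = fλ

- a = v²/r: LHS [L T^-2], RHS [L T^-2] → correct ✓
- T = 2π√(L/g): LHS [T], RHS [T] → correct ✓
- v = fλ: LHS [L T^-1], RHS [L T^-1] → correct ✓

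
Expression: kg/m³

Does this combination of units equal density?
Yes

The expression kg/m³ has dimensions [L^-3 M], which is exactly density [L^-3 M].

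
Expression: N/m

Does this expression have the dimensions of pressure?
No

The expression N/m has dimensions [M T^-2], but pressure has dimensions [L^-1 M T^-2].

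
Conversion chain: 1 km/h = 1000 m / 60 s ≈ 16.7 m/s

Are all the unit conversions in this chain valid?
The chain is incorrect (it contains an error).

Incorrect: 1 h = 3600 s, not 60 s (1 km/h ≈ 0.278 m/s)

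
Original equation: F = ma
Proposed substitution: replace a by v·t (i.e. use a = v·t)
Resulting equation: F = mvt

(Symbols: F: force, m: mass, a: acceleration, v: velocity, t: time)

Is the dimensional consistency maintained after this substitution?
No

[a] = [L T^-2] and [v·t] = [L]. These differ, so the substitution replaces a quantity by one of different dimensions and the result F = mvt has LHS [L M T^-2] vs RHS [L M] — inconsistent.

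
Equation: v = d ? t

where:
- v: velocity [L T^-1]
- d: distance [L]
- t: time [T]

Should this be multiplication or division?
division (÷): v = d ÷ t

v [L T^-1]; d [L]; t [T].
d × t → [L T] ✗
d ÷ t → [L T^-1] ✓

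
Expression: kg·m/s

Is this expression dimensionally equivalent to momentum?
Yes

The expression kg·m/s has dimensions [L M T^-1], which is exactly momentum [L M T^-1].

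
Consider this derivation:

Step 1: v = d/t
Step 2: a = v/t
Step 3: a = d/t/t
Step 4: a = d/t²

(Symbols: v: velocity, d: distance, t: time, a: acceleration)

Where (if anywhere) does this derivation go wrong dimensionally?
No step introduces an error — all steps are dimensionally consistent.

Step 1: v = d/t → LHS [L T^-1], RHS [L T^-1] ✓
Step 2: a = v/t → LHS [L T^-2], RHS [L T^-2] ✓
Step 3: a = d/t/t → LHS [L T^-2], RHS [L T^-2] ✓
Step 4: a = d/t² → LHS [L T^-2], RHS [L T^-2] ✓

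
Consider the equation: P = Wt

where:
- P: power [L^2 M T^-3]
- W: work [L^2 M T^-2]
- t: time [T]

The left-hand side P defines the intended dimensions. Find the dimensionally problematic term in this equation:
The right-hand side term Wt

P has dimensions [L^2 M T^-3], but Wt has dimensions [L^2 M T^-1], so the term Wt is dimensionally wrong for P.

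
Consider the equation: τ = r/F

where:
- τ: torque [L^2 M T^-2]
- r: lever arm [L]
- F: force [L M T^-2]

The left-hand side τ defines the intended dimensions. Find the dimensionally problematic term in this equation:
The right-hand side term r/F

τ has dimensions [L^2 M T^-2], but r/F has dimensions [M^-1 T^2], so the term r/F is dimensionally wrong for τ.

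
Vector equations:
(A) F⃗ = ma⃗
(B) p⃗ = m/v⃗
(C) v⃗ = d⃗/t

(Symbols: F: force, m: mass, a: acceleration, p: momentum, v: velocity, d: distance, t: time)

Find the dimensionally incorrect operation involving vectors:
(B) p⃗ = m/v⃗

(A) F⃗ = ma⃗: LHS [L M T^-2], RHS [L M T^-2] ✓ — Force and acceleration are vectors, mass is a scalar
(B) p⃗ = m/v⃗: LHS [L M T^-1], RHS [L^-1 M T] ✗ — momentum is mass times velocity; should be mv⃗ (and division by a vector is undefined)
(C) v⃗ = d⃗/t: LHS [L T^-1], RHS [L T^-1] ✓ — displacement (vector) divided by time (scalar)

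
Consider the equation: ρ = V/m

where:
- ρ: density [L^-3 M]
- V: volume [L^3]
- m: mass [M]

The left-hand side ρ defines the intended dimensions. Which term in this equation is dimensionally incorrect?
The right-hand side term V/m

ρ has dimensions [L^-3 M], but V/m has dimensions [L^3 M^-1], so the term V/m is dimensionally wrong for ρ.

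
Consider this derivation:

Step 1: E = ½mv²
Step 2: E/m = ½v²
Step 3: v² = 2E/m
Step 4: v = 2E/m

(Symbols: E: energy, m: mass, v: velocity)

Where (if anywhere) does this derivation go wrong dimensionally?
Step 4

Step 1: E = ½mv² → LHS [L^2 M T^-2], RHS [L^2 M T^-2] ✓
Step 2: E/m = ½v² → LHS [L^2 T^-2], RHS [L^2 T^-2] ✓
Step 3: v² = 2E/m → LHS [L^2 T^-2], RHS [L^2 T^-2] ✓
Step 4: v = 2E/m → LHS [L T^-1], RHS [L^2 T^-2] ✗

The first dimensional inconsistency appears in step 4: v = 2E/m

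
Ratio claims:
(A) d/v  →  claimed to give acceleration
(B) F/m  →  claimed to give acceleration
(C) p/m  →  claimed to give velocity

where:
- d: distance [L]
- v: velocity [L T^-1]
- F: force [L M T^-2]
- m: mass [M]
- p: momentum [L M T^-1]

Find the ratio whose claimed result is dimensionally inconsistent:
(A) d/v does not give acceleration

(A) d/v: [T] ≠ acceleration [L T^-2] ✗
(B) F/m: [L T^-2] = acceleration [L T^-2] ✓
(C) p/m: [L T^-1] = velocity [L T^-1] ✓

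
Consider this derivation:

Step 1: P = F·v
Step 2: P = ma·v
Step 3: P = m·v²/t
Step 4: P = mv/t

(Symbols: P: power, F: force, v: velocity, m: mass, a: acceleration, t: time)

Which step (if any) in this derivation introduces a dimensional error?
Step 4

Step 1: P = F·v → LHS [L^2 M T^-3], RHS [L^2 M T^-3] ✓
Step 2: P = ma·v → LHS [L^2 M T^-3], RHS [L^2 M T^-3] ✓
Step 3: P = m·v²/t → LHS [L^2 M T^-3], RHS [L^2 M T^-3] ✓
Step 4: P = mv/t → LHS [L^2 M T^-3], RHS [L M T^-2] ✗

The first dimensional inconsistency appears in step 4: P = mv/t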